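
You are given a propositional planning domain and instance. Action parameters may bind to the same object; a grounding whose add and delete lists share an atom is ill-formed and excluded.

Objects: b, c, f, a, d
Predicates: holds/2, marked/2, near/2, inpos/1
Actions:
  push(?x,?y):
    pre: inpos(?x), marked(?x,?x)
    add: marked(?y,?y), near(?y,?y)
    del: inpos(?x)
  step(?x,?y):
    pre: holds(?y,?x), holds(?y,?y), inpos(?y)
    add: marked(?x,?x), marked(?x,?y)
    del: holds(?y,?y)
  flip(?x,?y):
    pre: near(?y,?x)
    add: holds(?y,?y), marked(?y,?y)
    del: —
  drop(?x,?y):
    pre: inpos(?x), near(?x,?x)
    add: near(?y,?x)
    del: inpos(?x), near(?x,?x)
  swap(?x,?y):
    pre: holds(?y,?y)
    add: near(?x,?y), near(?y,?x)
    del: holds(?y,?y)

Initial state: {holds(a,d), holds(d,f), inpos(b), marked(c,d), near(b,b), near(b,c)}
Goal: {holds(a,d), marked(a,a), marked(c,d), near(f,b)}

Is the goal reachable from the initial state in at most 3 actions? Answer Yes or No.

1. flip(b,b)  →  {holds(a,d), holds(b,b), holds(d,f), inpos(b), marked(b,b), marked(c,d), near(b,b), near(b,c)}
2. push(b,a)  →  {holds(a,d), holds(b,b), holds(d,f), marked(a,a), marked(b,b), marked(c,d), near(a,a), near(b,b), near(b,c)}
3. swap(f,b)  →  {holds(a,d), holds(d,f), marked(a,a), marked(b,b), marked(c,d), near(a,a), near(b,b), near(b,c), near(b,f), near(f,b)}
optimal plan length = 3; 3 ≤ 3

Yes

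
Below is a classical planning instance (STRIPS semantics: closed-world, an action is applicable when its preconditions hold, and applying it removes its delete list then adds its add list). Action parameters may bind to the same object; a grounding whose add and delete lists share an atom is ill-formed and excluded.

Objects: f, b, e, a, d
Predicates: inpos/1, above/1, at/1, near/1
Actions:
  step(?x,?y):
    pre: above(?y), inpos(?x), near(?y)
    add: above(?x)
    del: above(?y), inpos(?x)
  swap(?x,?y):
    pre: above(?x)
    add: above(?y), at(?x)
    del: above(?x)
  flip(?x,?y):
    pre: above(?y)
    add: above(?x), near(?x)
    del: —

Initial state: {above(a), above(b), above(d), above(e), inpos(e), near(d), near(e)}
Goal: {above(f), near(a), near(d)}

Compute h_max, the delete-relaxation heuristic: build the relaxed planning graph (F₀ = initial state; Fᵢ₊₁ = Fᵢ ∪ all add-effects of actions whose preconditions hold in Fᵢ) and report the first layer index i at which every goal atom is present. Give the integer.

F0 = init (7 atoms)
F1 = F0 ∪ {above(f), at(a), at(b), at(d), at(e), near(a), near(b), near(f)}  (15 atoms)
goal ⊆ F1  ⇒  h_max = 1

1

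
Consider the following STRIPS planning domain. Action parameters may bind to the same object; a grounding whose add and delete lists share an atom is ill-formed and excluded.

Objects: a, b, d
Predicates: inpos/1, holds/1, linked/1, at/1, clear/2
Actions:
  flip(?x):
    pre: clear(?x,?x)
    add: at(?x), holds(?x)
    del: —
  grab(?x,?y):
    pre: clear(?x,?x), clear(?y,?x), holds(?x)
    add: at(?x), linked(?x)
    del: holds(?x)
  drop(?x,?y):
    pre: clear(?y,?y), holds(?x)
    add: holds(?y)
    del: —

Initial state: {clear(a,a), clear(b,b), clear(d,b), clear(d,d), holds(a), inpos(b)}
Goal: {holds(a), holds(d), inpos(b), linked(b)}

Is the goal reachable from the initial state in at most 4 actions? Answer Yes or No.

Yes

1. flip(b)  →  {at(b), clear(a,a), clear(b,b), clear(d,b), clear(d,d), holds(a), holds(b), inpos(b)}
2. flip(d)  →  {at(b), at(d), clear(a,a), clear(b,b), clear(d,b), clear(d,d), holds(a), holds(b), holds(d), inpos(b)}
3. grab(b,b)  →  {at(b), at(d), clear(a,a), clear(b,b), clear(d,b), clear(d,d), holds(a), holds(d), inpos(b), linked(b)}
optimal plan length = 3; 3 ≤ 4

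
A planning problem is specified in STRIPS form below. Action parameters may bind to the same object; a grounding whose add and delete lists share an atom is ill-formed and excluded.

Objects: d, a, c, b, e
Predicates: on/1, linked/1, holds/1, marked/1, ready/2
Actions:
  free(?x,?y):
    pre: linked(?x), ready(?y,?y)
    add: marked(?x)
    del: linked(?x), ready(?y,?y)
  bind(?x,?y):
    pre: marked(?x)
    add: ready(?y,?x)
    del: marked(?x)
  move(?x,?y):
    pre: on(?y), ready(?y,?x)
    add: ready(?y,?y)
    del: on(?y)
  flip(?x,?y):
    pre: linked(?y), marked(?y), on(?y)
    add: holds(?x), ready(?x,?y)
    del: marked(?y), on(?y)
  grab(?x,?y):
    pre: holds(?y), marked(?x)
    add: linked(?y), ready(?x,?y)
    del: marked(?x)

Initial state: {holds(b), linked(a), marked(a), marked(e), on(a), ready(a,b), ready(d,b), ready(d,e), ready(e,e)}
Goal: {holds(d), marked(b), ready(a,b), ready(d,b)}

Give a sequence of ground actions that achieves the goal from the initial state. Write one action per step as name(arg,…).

flip(d,a); grab(e,b); free(b,e)

1. flip(d,a)  →  {holds(b), holds(d), linked(a), marked(e), ready(a,b), ready(d,a), ready(d,b), ready(d,e), ready(e,e)}
2. grab(e,b)  →  {holds(b), holds(d), linked(a), linked(b), ready(a,b), ready(d,a), ready(d,b), ready(d,e), ready(e,b), ready(e,e)}
3. free(b,e)  →  {holds(b), holds(d), linked(a), marked(b), ready(a,b), ready(d,a), ready(d,b), ready(d,e), ready(e,b)}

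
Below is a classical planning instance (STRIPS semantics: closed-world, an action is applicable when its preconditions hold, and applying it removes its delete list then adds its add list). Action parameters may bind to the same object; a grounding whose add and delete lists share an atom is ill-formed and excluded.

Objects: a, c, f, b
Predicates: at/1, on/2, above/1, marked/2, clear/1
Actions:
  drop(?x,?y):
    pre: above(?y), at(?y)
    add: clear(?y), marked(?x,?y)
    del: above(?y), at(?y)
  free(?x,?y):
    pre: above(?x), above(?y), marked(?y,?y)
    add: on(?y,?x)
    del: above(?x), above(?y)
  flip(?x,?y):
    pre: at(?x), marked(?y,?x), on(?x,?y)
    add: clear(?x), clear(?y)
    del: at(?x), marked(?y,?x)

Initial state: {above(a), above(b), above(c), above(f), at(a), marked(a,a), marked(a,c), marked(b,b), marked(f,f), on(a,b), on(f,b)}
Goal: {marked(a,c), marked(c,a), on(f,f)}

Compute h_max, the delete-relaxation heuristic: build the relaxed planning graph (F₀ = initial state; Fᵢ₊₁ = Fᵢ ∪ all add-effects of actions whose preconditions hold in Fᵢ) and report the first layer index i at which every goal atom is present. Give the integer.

1

F0 = init (11 atoms)
F1 = F0 ∪ {clear(a), marked(b,a), marked(c,a), marked(f,a), on(a,a), on(a,c), on(a,f), on(b,a), on(b,b), on(b,c), on(b,f), on(f,a), on(f,c), on(f,f)}  (25 atoms)
goal ⊆ F1  ⇒  h_max = 1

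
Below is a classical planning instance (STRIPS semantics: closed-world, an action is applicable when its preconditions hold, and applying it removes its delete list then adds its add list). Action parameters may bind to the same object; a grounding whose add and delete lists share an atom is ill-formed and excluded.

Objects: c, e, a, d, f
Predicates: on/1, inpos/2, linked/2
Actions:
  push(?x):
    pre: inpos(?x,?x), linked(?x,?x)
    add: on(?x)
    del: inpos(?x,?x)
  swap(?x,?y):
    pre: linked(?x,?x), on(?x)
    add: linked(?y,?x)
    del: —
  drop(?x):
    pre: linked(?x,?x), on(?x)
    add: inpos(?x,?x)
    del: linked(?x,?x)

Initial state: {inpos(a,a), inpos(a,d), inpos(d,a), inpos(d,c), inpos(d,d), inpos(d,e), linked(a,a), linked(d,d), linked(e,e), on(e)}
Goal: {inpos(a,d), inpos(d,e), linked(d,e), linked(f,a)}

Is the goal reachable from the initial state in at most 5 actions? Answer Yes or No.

Yes

1. push(a)  →  {inpos(a,d), inpos(d,a), inpos(d,c), inpos(d,d), inpos(d,e), linked(a,a), linked(d,d), linked(e,e), on(a), on(e)}
2. swap(e,d)  →  {inpos(a,d), inpos(d,a), inpos(d,c), inpos(d,d), inpos(d,e), linked(a,a), linked(d,d), linked(d,e), linked(e,e), on(a), on(e)}
3. swap(a,f)  →  {inpos(a,d), inpos(d,a), inpos(d,c), inpos(d,d), inpos(d,e), linked(a,a), linked(d,d), linked(d,e), linked(e,e), linked(f,a), on(a), on(e)}
optimal plan length = 3; 3 ≤ 5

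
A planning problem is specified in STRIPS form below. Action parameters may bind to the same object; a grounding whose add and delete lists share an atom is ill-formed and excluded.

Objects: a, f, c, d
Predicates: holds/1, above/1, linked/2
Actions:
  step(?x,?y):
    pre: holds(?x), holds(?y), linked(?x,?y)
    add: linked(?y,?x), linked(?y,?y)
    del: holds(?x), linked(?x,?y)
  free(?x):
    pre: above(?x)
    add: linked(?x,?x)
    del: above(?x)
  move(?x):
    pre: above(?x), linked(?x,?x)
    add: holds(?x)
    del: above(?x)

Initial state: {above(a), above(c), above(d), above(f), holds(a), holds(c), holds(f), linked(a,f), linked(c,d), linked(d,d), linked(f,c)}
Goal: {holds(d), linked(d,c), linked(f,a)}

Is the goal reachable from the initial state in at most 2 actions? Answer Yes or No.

No

1. step(a,f)  →  {above(a), above(c), above(d), above(f), holds(c), holds(f), linked(c,d), linked(d,d), linked(f,a), linked(f,c), linked(f,f)}
2. move(d)  →  {above(a), above(c), above(f), holds(c), holds(d), holds(f), linked(c,d), linked(d,d), linked(f,a), linked(f,c), linked(f,f)}
3. step(c,d)  →  {above(a), above(c), above(f), holds(d), holds(f), linked(d,c), linked(d,d), linked(f,a), linked(f,c), linked(f,f)}
optimal plan length = 3; 3 > 2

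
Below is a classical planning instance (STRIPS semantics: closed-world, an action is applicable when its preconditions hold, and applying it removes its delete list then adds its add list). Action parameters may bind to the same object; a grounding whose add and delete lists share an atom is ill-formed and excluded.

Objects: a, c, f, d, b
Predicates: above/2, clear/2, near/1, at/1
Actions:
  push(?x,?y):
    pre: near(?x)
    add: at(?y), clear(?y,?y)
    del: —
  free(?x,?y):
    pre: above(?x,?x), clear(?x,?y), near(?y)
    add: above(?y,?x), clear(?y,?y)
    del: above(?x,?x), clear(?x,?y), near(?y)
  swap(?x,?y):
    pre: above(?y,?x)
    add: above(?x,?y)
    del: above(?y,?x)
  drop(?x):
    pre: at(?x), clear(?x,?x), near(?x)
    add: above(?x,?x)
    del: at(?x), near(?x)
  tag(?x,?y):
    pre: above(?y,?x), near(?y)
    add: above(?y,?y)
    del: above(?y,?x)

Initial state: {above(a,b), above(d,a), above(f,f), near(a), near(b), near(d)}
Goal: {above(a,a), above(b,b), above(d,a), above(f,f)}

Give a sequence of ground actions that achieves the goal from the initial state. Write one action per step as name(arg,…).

push(a,b); drop(b); tag(b,a)

1. push(a,b)  →  {above(a,b), above(d,a), above(f,f), at(b), clear(b,b), near(a), near(b), near(d)}
2. drop(b)  →  {above(a,b), above(b,b), above(d,a), above(f,f), clear(b,b), near(a), near(d)}
3. tag(b,a)  →  {above(a,a), above(b,b), above(d,a), above(f,f), clear(b,b), near(a), near(d)}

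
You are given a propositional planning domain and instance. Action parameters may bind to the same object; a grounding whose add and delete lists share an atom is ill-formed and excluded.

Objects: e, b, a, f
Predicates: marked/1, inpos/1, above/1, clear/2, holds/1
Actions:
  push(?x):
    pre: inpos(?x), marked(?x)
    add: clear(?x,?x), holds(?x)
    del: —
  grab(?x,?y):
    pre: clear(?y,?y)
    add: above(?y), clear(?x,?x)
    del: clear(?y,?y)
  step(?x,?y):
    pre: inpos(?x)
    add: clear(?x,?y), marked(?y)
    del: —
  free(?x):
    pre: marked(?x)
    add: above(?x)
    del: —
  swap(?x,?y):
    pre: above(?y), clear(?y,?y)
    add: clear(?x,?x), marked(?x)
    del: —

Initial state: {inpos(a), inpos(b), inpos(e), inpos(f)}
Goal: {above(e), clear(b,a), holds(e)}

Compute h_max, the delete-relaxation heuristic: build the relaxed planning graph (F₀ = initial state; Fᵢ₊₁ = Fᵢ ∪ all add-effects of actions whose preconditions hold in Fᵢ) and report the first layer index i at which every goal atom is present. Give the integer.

2

F0 = init (4 atoms)
F1 = F0 ∪ {clear(a,a), clear(a,b), clear(a,e), clear(a,f), clear(b,a), clear(b,b), clear(b,e), clear(b,f), clear(e,a), clear(e,b), clear(e,e), clear(e,f), clear(f,a), clear(f,b), clear(f,e), clear(f,f), marked(a), marked(b), marked(e), marked(f)}  (24 atoms)
F2 = F1 ∪ {above(a), above(b), above(e), above(f), holds(a), holds(b), holds(e), holds(f)}  (32 atoms)
goal ⊆ F2  ⇒  h_max = 2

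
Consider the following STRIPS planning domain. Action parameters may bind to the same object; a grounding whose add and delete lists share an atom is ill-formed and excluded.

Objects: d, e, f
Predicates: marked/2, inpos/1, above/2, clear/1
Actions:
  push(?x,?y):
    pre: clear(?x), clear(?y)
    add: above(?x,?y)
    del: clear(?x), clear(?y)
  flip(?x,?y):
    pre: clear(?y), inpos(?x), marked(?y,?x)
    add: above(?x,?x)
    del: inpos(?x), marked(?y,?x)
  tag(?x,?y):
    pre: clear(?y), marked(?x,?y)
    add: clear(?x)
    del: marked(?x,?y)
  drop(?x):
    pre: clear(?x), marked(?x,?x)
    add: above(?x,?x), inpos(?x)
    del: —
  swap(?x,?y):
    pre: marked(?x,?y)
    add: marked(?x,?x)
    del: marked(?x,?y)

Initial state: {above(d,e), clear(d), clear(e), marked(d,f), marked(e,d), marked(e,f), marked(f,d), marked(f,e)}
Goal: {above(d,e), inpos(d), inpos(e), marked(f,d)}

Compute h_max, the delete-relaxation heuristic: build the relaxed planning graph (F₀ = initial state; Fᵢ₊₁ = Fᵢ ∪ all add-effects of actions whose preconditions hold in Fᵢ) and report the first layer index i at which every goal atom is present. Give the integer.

F0 = init (8 atoms)
F1 = F0 ∪ {above(d,d), above(e,d), above(e,e), clear(f), marked(d,d), marked(e,e), marked(f,f)}  (15 atoms)
F2 = F1 ∪ {above(d,f), above(e,f), above(f,d), above(f,e), above(f,f), inpos(d), inpos(e), inpos(f)}  (23 atoms)
goal ⊆ F2  ⇒  h_max = 2

2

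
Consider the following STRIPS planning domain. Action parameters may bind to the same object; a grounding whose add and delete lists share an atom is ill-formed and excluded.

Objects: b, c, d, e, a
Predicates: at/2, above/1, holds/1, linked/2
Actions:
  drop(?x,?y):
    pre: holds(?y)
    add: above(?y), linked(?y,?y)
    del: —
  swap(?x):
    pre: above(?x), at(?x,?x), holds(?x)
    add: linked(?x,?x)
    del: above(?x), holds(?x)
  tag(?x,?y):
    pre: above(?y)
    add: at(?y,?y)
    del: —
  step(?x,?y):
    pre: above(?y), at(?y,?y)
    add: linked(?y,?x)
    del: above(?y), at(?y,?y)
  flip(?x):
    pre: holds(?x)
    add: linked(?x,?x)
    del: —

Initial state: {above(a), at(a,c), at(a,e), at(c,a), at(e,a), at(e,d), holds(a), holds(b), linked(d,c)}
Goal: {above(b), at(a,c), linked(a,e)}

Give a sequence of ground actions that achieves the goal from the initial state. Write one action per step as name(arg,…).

1. drop(b,b)  →  {above(a), above(b), at(a,c), at(a,e), at(c,a), at(e,a), at(e,d), holds(a), holds(b), linked(b,b), linked(d,c)}
2. tag(b,a)  →  {above(a), above(b), at(a,a), at(a,c), at(a,e), at(c,a), at(e,a), at(e,d), holds(a), holds(b), linked(b,b), linked(d,c)}
3. step(e,a)  →  {above(b), at(a,c), at(a,e), at(c,a), at(e,a), at(e,d), holds(a), holds(b), linked(a,e), linked(b,b), linked(d,c)}

drop(b,b); tag(b,a); step(e,a)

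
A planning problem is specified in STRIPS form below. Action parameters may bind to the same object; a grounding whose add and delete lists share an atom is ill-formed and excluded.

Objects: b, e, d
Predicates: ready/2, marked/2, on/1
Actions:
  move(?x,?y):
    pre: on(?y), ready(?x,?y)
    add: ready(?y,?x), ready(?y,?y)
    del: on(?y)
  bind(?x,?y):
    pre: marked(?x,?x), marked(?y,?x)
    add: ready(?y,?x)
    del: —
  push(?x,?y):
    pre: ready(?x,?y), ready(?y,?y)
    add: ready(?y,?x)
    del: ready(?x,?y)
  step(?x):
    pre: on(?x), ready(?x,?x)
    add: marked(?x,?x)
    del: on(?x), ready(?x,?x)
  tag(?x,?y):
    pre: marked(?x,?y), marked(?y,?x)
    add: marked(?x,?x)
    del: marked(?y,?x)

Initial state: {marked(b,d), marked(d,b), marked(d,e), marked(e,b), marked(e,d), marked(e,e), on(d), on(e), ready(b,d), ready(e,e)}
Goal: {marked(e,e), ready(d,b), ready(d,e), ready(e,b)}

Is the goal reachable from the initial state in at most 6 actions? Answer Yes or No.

1. move(b,d)  →  {marked(b,d), marked(d,b), marked(d,e), marked(e,b), marked(e,d), marked(e,e), on(e), ready(b,d), ready(d,b), ready(d,d), ready(e,e)}
2. bind(e,d)  →  {marked(b,d), marked(d,b), marked(d,e), marked(e,b), marked(e,d), marked(e,e), on(e), ready(b,d), ready(d,b), ready(d,d), ready(d,e), ready(e,e)}
3. tag(b,d)  →  {marked(b,b), marked(b,d), marked(d,e), marked(e,b), marked(e,d), marked(e,e), on(e), ready(b,d), ready(d,b), ready(d,d), ready(d,e), ready(e,e)}
4. bind(b,e)  →  {marked(b,b), marked(b,d), marked(d,e), marked(e,b), marked(e,d), marked(e,e), on(e), ready(b,d), ready(d,b), ready(d,d), ready(d,e), ready(e,b), ready(e,e)}
optimal plan length = 4; 4 ≤ 6

Yes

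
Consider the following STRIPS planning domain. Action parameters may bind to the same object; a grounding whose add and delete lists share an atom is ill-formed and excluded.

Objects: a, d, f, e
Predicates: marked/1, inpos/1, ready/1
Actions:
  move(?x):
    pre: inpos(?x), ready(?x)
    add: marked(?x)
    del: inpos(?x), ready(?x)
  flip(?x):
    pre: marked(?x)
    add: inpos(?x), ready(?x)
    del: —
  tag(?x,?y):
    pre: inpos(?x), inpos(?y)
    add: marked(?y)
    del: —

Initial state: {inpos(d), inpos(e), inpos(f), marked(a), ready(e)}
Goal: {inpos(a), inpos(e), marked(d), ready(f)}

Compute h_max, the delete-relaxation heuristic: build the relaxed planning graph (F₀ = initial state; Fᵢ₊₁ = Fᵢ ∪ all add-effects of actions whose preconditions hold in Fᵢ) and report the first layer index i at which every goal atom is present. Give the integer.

F0 = init (5 atoms)
F1 = F0 ∪ {inpos(a), marked(d), marked(e), marked(f), ready(a)}  (10 atoms)
F2 = F1 ∪ {ready(d), ready(f)}  (12 atoms)
goal ⊆ F2  ⇒  h_max = 2

2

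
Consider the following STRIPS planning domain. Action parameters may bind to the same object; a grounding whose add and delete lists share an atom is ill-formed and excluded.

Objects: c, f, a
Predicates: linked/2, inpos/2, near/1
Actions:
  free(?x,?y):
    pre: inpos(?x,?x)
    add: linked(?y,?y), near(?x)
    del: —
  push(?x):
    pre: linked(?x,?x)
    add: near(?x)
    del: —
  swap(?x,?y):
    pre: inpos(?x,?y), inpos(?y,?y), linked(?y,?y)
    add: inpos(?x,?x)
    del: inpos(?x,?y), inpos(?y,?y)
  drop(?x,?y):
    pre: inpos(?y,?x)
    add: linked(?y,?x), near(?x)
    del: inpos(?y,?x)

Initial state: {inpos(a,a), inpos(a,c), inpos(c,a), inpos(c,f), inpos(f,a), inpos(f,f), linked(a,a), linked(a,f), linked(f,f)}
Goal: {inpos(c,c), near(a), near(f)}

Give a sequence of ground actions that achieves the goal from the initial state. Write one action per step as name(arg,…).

1. free(f,c)  →  {inpos(a,a), inpos(a,c), inpos(c,a), inpos(c,f), inpos(f,a), inpos(f,f), linked(a,a), linked(a,f), linked(c,c), linked(f,f), near(f)}
2. free(a,c)  →  {inpos(a,a), inpos(a,c), inpos(c,a), inpos(c,f), inpos(f,a), inpos(f,f), linked(a,a), linked(a,f), linked(c,c), linked(f,f), near(a), near(f)}
3. swap(c,f)  →  {inpos(a,a), inpos(a,c), inpos(c,a), inpos(c,c), inpos(f,a), linked(a,a), linked(a,f), linked(c,c), linked(f,f), near(a), near(f)}

free(f,c); free(a,c); swap(c,f)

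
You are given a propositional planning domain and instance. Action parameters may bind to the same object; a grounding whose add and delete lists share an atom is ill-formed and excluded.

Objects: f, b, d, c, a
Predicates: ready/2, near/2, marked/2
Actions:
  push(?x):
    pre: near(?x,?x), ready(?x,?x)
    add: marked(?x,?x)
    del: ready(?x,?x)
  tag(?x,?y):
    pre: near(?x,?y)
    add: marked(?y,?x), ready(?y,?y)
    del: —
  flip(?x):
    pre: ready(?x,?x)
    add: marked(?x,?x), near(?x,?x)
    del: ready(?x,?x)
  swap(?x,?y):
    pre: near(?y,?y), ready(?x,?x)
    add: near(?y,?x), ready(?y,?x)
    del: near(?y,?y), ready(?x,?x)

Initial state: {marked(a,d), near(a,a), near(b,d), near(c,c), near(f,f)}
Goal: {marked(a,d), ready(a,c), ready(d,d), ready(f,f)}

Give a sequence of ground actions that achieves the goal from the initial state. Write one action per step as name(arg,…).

tag(f,f); tag(b,d); tag(c,c); swap(c,a)

1. tag(f,f)  →  {marked(a,d), marked(f,f), near(a,a), near(b,d), near(c,c), near(f,f), ready(f,f)}
2. tag(b,d)  →  {marked(a,d), marked(d,b), marked(f,f), near(a,a), near(b,d), near(c,c), near(f,f), ready(d,d), ready(f,f)}
3. tag(c,c)  →  {marked(a,d), marked(c,c), marked(d,b), marked(f,f), near(a,a), near(b,d), near(c,c), near(f,f), ready(c,c), ready(d,d), ready(f,f)}
4. swap(c,a)  →  {marked(a,d), marked(c,c), marked(d,b), marked(f,f), near(a,c), near(b,d), near(c,c), near(f,f), ready(a,c), ready(d,d), ready(f,f)}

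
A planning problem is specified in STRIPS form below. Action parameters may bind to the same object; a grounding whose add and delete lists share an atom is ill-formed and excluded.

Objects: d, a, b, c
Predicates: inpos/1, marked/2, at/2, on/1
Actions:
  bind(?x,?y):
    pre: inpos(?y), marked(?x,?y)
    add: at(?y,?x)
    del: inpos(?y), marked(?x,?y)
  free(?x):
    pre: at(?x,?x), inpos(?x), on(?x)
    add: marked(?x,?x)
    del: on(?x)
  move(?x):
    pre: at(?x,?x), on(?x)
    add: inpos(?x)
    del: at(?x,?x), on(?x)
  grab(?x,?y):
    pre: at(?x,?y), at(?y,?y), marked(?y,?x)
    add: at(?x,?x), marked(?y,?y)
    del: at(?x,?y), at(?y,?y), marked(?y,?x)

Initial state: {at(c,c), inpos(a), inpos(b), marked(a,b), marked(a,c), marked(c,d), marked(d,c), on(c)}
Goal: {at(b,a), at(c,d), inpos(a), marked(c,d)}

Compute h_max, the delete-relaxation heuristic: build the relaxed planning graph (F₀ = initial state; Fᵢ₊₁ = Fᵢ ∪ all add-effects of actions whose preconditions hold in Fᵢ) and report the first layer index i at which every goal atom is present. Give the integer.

2

F0 = init (8 atoms)
F1 = F0 ∪ {at(b,a), inpos(c)}  (10 atoms)
F2 = F1 ∪ {at(c,a), at(c,d), marked(c,c)}  (13 atoms)
goal ⊆ F2  ⇒  h_max = 2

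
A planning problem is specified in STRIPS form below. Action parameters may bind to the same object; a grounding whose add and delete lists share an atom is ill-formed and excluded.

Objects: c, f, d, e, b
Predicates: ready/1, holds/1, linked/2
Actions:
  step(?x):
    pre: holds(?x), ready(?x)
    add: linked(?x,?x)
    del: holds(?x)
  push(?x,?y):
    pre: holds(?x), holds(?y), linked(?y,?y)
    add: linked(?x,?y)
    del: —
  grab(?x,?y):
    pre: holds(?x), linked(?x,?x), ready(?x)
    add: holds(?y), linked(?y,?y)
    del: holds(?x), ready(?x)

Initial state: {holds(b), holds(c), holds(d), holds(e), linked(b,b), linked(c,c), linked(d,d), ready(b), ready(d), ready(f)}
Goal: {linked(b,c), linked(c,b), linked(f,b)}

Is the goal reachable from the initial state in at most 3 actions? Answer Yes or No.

No

1. push(c,b)  →  {holds(b), holds(c), holds(d), holds(e), linked(b,b), linked(c,b), linked(c,c), linked(d,d), ready(b), ready(d), ready(f)}
2. push(b,c)  →  {holds(b), holds(c), holds(d), holds(e), linked(b,b), linked(b,c), linked(c,b), linked(c,c), linked(d,d), ready(b), ready(d), ready(f)}
3. grab(d,f)  →  {holds(b), holds(c), holds(e), holds(f), linked(b,b), linked(b,c), linked(c,b), linked(c,c), linked(d,d), linked(f,f), ready(b), ready(f)}
4. push(f,b)  →  {holds(b), holds(c), holds(e), holds(f), linked(b,b), linked(b,c), linked(c,b), linked(c,c), linked(d,d), linked(f,b), linked(f,f), ready(b), ready(f)}
optimal plan length = 4; 4 > 3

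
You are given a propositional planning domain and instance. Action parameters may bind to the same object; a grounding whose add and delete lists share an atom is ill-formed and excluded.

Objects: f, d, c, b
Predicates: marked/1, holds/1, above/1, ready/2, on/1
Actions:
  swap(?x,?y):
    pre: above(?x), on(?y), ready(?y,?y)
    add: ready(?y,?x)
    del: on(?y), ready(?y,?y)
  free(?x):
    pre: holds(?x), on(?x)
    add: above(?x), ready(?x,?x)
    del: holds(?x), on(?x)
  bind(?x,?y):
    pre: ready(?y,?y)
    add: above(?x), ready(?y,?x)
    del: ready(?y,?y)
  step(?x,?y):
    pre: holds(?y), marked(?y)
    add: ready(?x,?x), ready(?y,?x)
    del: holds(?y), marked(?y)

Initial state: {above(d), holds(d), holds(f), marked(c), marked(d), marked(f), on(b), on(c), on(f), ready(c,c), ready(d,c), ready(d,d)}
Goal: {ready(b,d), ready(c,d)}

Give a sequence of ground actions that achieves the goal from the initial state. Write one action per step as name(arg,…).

swap(d,c); step(b,f); swap(d,b)

1. swap(d,c)  →  {above(d), holds(d), holds(f), marked(c), marked(d), marked(f), on(b), on(f), ready(c,d), ready(d,c), ready(d,d)}
2. step(b,f)  →  {above(d), holds(d), marked(c), marked(d), on(b), on(f), ready(b,b), ready(c,d), ready(d,c), ready(d,d), ready(f,b)}
3. swap(d,b)  →  {above(d), holds(d), marked(c), marked(d), on(f), ready(b,d), ready(c,d), ready(d,c), ready(d,d), ready(f,b)}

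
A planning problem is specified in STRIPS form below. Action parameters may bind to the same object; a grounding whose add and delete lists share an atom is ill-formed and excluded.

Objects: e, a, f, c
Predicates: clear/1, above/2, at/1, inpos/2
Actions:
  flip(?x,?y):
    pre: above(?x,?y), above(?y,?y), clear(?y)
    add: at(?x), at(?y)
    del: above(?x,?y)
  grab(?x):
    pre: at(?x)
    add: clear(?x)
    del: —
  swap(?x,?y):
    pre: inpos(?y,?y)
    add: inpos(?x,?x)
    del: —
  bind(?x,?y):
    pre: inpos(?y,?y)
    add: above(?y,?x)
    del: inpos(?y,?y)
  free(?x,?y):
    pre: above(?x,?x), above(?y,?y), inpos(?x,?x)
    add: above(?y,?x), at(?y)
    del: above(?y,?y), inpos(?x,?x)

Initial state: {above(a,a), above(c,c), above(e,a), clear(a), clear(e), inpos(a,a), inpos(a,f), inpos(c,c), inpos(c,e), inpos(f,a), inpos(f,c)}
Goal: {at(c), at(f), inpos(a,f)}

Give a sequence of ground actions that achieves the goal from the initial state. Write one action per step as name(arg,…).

1. swap(f,a)  →  {above(a,a), above(c,c), above(e,a), clear(a), clear(e), inpos(a,a), inpos(a,f), inpos(c,c), inpos(c,e), inpos(f,a), inpos(f,c), inpos(f,f)}
2. bind(a,f)  →  {above(a,a), above(c,c), above(e,a), above(f,a), clear(a), clear(e), inpos(a,a), inpos(a,f), inpos(c,c), inpos(c,e), inpos(f,a), inpos(f,c)}
3. flip(f,a)  →  {above(a,a), above(c,c), above(e,a), at(a), at(f), clear(a), clear(e), inpos(a,a), inpos(a,f), inpos(c,c), inpos(c,e), inpos(f,a), inpos(f,c)}
4. free(a,c)  →  {above(a,a), above(c,a), above(e,a), at(a), at(c), at(f), clear(a), clear(e), inpos(a,f), inpos(c,c), inpos(c,e), inpos(f,a), inpos(f,c)}

swap(f,a); bind(a,f); flip(f,a); free(a,c)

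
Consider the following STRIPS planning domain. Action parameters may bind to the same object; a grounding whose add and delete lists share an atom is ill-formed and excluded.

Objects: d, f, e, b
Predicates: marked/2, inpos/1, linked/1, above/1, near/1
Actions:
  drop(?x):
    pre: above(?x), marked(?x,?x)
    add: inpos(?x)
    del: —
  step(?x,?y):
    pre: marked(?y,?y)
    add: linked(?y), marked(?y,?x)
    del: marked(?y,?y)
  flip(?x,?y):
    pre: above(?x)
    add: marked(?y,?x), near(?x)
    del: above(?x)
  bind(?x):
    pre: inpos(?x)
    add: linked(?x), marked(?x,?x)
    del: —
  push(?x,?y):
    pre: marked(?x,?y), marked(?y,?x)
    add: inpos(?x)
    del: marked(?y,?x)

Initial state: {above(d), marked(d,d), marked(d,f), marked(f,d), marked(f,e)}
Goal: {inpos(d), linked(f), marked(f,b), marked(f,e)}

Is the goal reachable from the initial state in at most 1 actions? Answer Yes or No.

No

1. drop(d)  →  {above(d), inpos(d), marked(d,d), marked(d,f), marked(f,d), marked(f,e)}
2. push(f,d)  →  {above(d), inpos(d), inpos(f), marked(d,d), marked(f,d), marked(f,e)}
3. bind(f)  →  {above(d), inpos(d), inpos(f), linked(f), marked(d,d), marked(f,d), marked(f,e), marked(f,f)}
4. step(b,f)  →  {above(d), inpos(d), inpos(f), linked(f), marked(d,d), marked(f,b), marked(f,d), marked(f,e)}
optimal plan length = 4; 4 > 1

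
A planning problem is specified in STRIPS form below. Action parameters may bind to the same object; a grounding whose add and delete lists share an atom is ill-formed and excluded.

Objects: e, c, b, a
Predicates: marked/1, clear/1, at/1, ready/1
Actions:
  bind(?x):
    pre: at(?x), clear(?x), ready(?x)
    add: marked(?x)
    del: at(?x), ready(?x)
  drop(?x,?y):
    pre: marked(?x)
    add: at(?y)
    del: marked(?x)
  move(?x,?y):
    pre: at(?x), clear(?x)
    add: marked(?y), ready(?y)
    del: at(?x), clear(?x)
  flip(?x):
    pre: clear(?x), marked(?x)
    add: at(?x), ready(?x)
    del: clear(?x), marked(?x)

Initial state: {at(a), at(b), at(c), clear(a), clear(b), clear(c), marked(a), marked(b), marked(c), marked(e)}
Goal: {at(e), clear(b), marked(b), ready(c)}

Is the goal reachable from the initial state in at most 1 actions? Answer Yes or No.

No

1. drop(e,e)  →  {at(a), at(b), at(c), at(e), clear(a), clear(b), clear(c), marked(a), marked(b), marked(c)}
2. move(c,c)  →  {at(a), at(b), at(e), clear(a), clear(b), marked(a), marked(b), marked(c), ready(c)}
optimal plan length = 2; 2 > 1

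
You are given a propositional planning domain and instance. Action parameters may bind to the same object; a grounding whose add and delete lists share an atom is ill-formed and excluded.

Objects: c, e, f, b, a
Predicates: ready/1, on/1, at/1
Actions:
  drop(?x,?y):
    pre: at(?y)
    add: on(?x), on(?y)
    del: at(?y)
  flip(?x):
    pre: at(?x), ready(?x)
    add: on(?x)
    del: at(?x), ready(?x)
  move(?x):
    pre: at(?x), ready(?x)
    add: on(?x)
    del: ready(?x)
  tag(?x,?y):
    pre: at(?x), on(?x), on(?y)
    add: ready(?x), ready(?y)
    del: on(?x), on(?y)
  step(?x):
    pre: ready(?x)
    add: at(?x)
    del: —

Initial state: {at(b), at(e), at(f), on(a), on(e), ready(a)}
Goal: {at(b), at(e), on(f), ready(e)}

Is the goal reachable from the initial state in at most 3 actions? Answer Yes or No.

1. drop(c,f)  →  {at(b), at(e), on(a), on(c), on(e), on(f), ready(a)}
2. tag(e,c)  →  {at(b), at(e), on(a), on(f), ready(a), ready(c), ready(e)}
optimal plan length = 2; 2 ≤ 3

Yes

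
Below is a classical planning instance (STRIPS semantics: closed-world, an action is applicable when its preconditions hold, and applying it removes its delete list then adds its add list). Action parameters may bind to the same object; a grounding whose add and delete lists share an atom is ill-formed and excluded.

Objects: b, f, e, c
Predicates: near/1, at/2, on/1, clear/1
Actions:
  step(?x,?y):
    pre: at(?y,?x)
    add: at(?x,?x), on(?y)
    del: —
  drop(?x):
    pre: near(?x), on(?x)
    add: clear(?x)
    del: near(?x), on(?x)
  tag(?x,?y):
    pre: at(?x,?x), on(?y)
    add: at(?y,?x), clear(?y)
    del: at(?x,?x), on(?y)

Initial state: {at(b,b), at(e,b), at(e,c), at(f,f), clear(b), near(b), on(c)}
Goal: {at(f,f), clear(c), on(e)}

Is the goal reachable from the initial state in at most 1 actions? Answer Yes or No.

1. step(b,e)  →  {at(b,b), at(e,b), at(e,c), at(f,f), clear(b), near(b), on(c), on(e)}
2. tag(b,c)  →  {at(c,b), at(e,b), at(e,c), at(f,f), clear(b), clear(c), near(b), on(e)}
optimal plan length = 2; 2 > 1

No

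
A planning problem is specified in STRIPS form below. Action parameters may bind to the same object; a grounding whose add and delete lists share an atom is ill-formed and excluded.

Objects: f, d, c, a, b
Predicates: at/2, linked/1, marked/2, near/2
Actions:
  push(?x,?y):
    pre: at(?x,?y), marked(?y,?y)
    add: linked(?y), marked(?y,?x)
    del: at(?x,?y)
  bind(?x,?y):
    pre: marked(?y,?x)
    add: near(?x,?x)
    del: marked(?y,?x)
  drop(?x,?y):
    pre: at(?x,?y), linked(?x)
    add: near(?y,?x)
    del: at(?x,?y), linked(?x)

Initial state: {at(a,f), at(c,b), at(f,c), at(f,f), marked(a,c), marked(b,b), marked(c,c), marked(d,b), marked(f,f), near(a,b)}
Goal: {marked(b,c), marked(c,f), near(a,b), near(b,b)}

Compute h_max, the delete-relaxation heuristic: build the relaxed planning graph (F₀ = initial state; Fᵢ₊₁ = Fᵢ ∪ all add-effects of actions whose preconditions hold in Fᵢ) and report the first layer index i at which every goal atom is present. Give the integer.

F0 = init (10 atoms)
F1 = F0 ∪ {linked(b), linked(c), linked(f), marked(b,c), marked(c,f), marked(f,a), near(b,b), near(c,c), near(f,f)}  (19 atoms)
goal ⊆ F1  ⇒  h_max = 1

1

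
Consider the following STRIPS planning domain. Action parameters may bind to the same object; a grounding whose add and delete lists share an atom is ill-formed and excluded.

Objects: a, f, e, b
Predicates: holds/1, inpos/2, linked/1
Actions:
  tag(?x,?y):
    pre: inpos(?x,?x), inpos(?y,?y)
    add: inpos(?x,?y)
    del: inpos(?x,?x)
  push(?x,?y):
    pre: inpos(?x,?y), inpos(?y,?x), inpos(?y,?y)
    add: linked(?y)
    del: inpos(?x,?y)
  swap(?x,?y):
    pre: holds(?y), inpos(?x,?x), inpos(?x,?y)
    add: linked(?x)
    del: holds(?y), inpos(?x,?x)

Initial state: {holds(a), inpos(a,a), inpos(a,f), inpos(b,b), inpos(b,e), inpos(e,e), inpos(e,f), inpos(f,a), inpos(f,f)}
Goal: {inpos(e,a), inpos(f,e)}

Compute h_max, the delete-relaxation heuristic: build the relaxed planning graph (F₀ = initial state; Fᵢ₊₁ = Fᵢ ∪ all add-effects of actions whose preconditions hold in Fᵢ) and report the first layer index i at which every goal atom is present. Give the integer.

F0 = init (9 atoms)
F1 = F0 ∪ {inpos(a,b), inpos(a,e), inpos(b,a), inpos(b,f), inpos(e,a), inpos(e,b), inpos(f,b), inpos(f,e), linked(a), linked(b), linked(e), linked(f)}  (21 atoms)
goal ⊆ F1  ⇒  h_max = 1

1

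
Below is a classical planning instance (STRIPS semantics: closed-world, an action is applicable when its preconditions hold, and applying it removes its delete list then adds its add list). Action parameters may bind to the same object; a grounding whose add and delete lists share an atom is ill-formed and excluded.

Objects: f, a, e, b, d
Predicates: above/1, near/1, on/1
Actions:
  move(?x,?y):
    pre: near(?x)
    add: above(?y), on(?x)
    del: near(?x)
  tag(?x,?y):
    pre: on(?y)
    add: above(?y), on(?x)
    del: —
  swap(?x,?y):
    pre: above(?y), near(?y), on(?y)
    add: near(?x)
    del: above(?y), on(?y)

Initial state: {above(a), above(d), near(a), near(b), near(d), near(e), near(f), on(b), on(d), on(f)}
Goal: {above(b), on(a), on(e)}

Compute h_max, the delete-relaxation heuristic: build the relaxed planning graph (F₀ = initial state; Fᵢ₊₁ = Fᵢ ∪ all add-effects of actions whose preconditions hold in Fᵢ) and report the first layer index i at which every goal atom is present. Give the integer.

F0 = init (10 atoms)
F1 = F0 ∪ {above(b), above(e), above(f), on(a), on(e)}  (15 atoms)
goal ⊆ F1  ⇒  h_max = 1

1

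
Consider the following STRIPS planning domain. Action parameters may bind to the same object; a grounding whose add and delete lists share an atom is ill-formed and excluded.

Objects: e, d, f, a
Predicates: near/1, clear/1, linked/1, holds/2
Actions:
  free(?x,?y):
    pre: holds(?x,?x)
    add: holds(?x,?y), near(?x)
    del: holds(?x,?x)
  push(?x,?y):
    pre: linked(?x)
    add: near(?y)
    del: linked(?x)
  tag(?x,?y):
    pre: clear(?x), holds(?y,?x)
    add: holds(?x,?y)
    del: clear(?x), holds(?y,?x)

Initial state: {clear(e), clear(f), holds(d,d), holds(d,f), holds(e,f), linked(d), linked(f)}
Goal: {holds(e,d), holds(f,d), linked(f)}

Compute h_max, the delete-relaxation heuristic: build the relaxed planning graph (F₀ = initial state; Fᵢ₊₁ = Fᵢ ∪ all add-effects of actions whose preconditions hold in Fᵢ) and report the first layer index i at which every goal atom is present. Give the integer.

2

F0 = init (7 atoms)
F1 = F0 ∪ {holds(d,a), holds(d,e), holds(f,d), holds(f,e), near(a), near(d), near(e), near(f)}  (15 atoms)
F2 = F1 ∪ {holds(e,d)}  (16 atoms)
goal ⊆ F2  ⇒  h_max = 2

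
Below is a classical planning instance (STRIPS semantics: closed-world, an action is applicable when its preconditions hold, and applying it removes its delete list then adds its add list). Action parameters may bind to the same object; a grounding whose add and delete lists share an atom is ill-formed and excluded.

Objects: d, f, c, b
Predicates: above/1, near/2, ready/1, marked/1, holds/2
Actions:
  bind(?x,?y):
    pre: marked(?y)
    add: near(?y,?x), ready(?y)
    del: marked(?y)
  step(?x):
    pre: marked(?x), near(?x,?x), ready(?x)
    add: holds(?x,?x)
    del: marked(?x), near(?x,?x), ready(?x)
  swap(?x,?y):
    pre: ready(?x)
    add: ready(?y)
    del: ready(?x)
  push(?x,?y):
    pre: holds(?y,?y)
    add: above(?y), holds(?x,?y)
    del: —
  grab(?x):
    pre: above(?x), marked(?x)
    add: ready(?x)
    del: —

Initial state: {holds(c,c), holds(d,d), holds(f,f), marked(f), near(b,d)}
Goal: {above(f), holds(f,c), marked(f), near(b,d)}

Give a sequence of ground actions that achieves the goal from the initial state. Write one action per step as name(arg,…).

1. push(d,f)  →  {above(f), holds(c,c), holds(d,d), holds(d,f), holds(f,f), marked(f), near(b,d)}
2. push(f,c)  →  {above(c), above(f), holds(c,c), holds(d,d), holds(d,f), holds(f,c), holds(f,f), marked(f), near(b,d)}

push(d,f); push(f,c)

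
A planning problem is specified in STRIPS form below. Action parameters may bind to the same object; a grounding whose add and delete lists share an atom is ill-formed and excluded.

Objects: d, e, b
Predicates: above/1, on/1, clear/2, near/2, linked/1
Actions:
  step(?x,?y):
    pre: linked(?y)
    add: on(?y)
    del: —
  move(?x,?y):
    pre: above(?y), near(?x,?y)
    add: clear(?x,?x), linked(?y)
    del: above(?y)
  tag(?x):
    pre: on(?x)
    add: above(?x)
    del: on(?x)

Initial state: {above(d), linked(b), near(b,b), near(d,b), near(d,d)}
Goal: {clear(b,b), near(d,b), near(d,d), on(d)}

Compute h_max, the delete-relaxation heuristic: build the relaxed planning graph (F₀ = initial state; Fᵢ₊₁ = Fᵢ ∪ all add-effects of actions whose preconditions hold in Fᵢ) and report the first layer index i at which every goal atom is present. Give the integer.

F0 = init (5 atoms)
F1 = F0 ∪ {clear(d,d), linked(d), on(b)}  (8 atoms)
F2 = F1 ∪ {above(b), on(d)}  (10 atoms)
F3 = F2 ∪ {clear(b,b)}  (11 atoms)
goal ⊆ F3  ⇒  h_max = 3

3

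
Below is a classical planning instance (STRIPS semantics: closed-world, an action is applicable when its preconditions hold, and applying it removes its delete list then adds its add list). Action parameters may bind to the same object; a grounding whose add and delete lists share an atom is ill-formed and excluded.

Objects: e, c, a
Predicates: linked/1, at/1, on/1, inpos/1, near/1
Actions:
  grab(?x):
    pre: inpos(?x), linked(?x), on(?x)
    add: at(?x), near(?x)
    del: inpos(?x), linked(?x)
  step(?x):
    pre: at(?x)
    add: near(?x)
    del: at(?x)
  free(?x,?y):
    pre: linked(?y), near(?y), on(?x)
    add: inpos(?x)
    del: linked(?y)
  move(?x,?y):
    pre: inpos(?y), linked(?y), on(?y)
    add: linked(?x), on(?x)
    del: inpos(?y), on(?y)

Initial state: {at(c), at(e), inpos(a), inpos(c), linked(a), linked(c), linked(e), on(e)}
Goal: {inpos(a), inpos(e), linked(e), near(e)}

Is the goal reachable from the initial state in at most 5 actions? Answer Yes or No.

Yes

1. step(e)  →  {at(c), inpos(a), inpos(c), linked(a), linked(c), linked(e), near(e), on(e)}
2. step(c)  →  {inpos(a), inpos(c), linked(a), linked(c), linked(e), near(c), near(e), on(e)}
3. free(e,c)  →  {inpos(a), inpos(c), inpos(e), linked(a), linked(e), near(c), near(e), on(e)}
optimal plan length = 3; 3 ≤ 5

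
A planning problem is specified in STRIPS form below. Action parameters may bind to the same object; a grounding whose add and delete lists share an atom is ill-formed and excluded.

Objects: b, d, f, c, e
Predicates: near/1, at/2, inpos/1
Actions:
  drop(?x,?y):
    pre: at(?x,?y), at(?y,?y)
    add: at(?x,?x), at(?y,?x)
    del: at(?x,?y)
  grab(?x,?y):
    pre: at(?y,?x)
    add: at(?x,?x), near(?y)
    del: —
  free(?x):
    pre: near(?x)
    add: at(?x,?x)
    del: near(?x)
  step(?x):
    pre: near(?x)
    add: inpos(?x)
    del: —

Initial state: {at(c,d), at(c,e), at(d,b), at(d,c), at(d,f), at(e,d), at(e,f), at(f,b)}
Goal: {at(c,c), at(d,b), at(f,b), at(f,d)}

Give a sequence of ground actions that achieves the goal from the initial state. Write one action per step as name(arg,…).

grab(f,d); drop(d,f); drop(c,d)

1. grab(f,d)  →  {at(c,d), at(c,e), at(d,b), at(d,c), at(d,f), at(e,d), at(e,f), at(f,b), at(f,f), near(d)}
2. drop(d,f)  →  {at(c,d), at(c,e), at(d,b), at(d,c), at(d,d), at(e,d), at(e,f), at(f,b), at(f,d), at(f,f), near(d)}
3. drop(c,d)  →  {at(c,c), at(c,e), at(d,b), at(d,c), at(d,d), at(e,d), at(e,f), at(f,b), at(f,d), at(f,f), near(d)}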